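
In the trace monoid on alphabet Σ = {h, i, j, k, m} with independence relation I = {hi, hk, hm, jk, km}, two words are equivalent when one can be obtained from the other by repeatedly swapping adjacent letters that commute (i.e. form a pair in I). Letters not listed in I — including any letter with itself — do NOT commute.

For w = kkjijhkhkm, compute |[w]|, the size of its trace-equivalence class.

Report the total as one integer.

piece 0:k — minimal
piece 1:k rests on {0:k}
piece 2:j — minimal
piece 3:i rests on {1:k, 2:j}
piece 4:j rests on {3:i}
piece 5:h rests on {4:j}
piece 6:k rests on {3:i}
piece 7:h rests on {5:h}
piece 8:k rests on {6:k}
piece 9:m rests on {4:j}
minimal pieces: {0:k, 2:j}
ways to finish when only these pieces remain (= sum over removing one remaining piece with nothing left below it):
  1 left: {7}→1  {8}→1  {9}→1
  2 left: {5,7}→1  {6,8}→1  {7,8}→2  {7,9}→2  {8,9}→2
  3 left: {5,7,8}→3  {5,7,9}→3  {6,7,8}→3  {6,8,9}→3  {7,8,9}→6
  4 left: {4,5,7,9}→3  {5,6,7,8}→6  {5,7,8,9}→12  {6,7,8,9}→12
  5 left: {4,5,7,8,9}→15  {5,6,7,8,9}→30
  6 left: {4,5,6,7,8,9}→45
  7 left: {3,4,5,6,7,8,9}→45
  8 left: {1,3,4,5,6,7,8,9}→45  {2,3,4,5,6,7,8,9}→45
  placing 0:k first → 90 extensions
  placing 2:j first → 45 extensions
total linear extensions = 135

135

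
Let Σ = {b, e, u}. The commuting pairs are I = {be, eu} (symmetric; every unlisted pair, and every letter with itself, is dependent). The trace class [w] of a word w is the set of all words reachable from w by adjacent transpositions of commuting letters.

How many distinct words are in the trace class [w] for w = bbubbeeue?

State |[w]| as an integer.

84

#0=b has no predecessor
#1=b depends on [0:b]
#2=u depends on [1:b]
#3=b depends on [2:u]
#4=b depends on [3:b]
#5=e has no predecessor
#6=e depends on [5:e]
#7=u depends on [4:b]
#8=e depends on [6:e]
sources: [0:b, 5:e]
N(rest) = Σ N(rest − s) over sources s of rest; N(one piece) = 1:
  size 1 → [7]=1  [8]=1
  size 2 → [4,7]=1  [6,8]=1  [7,8]=2
  size 3 → [3,4,7]=1  [4,7,8]=3  [5,6,8]=1  [6,7,8]=3
  size 4 → [2,3,4,7]=1  [3,4,7,8]=4  [4,6,7,8]=6  [5,6,7,8]=4
  size 5 → [1,2,3,4,7]=1  [2,3,4,7,8]=5  [3,4,6,7,8]=10  [4,5,6,7,8]=10
  size 6 → [0,1,2,3,4,7]=1  [1,2,3,4,7,8]=6  [2,3,4,6,7,8]=15  [3,4,5,6,7,8]=20
  size 7 → [0,1,2,3,4,7,8]=7  [1,2,3,4,6,7,8]=21  [2,3,4,5,6,7,8]=35
  first=0(b) contributes 56
  first=5(e) contributes 28
|[w]| = 84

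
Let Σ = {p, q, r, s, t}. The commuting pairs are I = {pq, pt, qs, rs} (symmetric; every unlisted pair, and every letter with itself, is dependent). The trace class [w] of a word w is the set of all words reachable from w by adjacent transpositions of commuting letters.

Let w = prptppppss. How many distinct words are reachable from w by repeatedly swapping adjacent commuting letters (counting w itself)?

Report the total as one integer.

0(p) covers ∅
1(r) covers 0:p
2(p) covers 1:r
3(t) covers 1:r
4(p) covers 2:p
5(p) covers 4:p
6(p) covers 5:p
7(p) covers 6:p
8(s) covers 3:t, 7:p
9(s) covers 8:s
floor of heap: 0:p
completions by unplaced set U, small U first (add the entries for U minus each lowest piece of U):
  |U|=1: {9}:1
  |U|=2: {8,9}:1
  |U|=3: {3,8,9}:1  {7,8,9}:1
  |U|=4: {3,7,8,9}:2  {6,7,8,9}:1
  |U|=5: {3,6,7,8,9}:3  {5,6,7,8,9}:1
  |U|=6: {3,5,6,7,8,9}:4  {4,5,6,7,8,9}:1
  |U|=7: {2,4,5,6,7,8,9}:1  {3,4,5,6,7,8,9}:5
  |U|=8: {2,3,4,5,6,7,8,9}:6
  start at 0(p): 6

6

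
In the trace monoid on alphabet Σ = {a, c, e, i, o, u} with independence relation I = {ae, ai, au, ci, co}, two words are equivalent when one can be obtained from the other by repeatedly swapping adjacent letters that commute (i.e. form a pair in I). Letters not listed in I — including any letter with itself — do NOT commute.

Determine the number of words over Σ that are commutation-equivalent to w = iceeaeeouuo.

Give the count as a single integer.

11

drop 0:i onto floor
drop 1:c onto floor
drop 2:e onto {0:i, 1:c}
drop 3:e onto {2:e}
drop 4:a onto {1:c}
drop 5:e onto {3:e}
drop 6:e onto {5:e}
drop 7:o onto {4:a, 6:e}
drop 8:u onto {7:o}
drop 9:u onto {8:u}
drop 10:o onto {9:u}
ground layer = {0:i, 1:c}
drop-orders for the pieces not yet dropped (sum over which currently-grounded one goes next):
  1 to go: {10} 1
  2 to go: {9,10} 1
  3 to go: {8,9,10} 1
  4 to go: {7,8,9,10} 1
  5 to go: {4,7,8,9,10} 1  {6,7,8,9,10} 1
  6 to go: {4,6,7,8,9,10} 2  {5,6,7,8,9,10} 1
  7 to go: {3,5,6,7,8,9,10} 1  {4,5,6,7,8,9,10} 3
  8 to go: {2,3,5,6,7,8,9,10} 1  {3,4,5,6,7,8,9,10} 4
  9 to go: {0,2,3,5,6,7,8,9,10} 1  {2,3,4,5,6,7,8,9,10} 5
  if 0:i drops first: 5 orders
  if 1:c drops first: 6 orders
heap linearizations: 11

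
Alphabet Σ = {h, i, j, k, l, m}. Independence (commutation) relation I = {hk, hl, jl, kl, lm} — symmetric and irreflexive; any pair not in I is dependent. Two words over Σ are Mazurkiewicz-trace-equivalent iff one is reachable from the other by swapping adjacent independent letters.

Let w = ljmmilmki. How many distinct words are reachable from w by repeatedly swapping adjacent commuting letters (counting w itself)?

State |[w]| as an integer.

12

drop 0:l onto floor
drop 1:j onto floor
drop 2:m onto {1:j}
drop 3:m onto {2:m}
drop 4:i onto {0:l, 3:m}
drop 5:l onto {4:i}
drop 6:m onto {4:i}
drop 7:k onto {6:m}
drop 8:i onto {5:l, 7:k}
ground layer = {0:l, 1:j}
drop-orders for the pieces not yet dropped (sum over which currently-grounded one goes next):
  1 to go: {8} 1
  2 to go: {5,8} 1  {7,8} 1
  3 to go: {5,7,8} 2  {6,7,8} 1
  4 to go: {5,6,7,8} 3
  5 to go: {4,5,6,7,8} 3
  6 to go: {0,4,5,6,7,8} 3  {3,4,5,6,7,8} 3
  7 to go: {0,3,4,5,6,7,8} 6  {2,3,4,5,6,7,8} 3
  if 0:l drops first: 3 orders
  if 1:j drops first: 9 orders
heap linearizations: 12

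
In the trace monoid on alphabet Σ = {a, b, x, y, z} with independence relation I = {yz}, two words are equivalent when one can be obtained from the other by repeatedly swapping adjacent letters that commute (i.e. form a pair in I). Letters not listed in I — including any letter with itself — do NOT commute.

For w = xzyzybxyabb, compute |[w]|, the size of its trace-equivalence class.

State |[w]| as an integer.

#0=x has no predecessor
#1=z depends on [0:x]
#2=y depends on [0:x]
#3=z depends on [1:z]
#4=y depends on [2:y]
#5=b depends on [3:z, 4:y]
#6=x depends on [5:b]
#7=y depends on [6:x]
#8=a depends on [7:y]
#9=b depends on [8:a]
#10=b depends on [9:b]
sources: [0:x]
N(rest) = Σ N(rest − s) over sources s of rest; N(one piece) = 1:
  size 1 → [10]=1
  size 2 → [9,10]=1
  size 3 → [8,9,10]=1
  size 4 → [7,8,9,10]=1
  size 5 → [6,7,8,9,10]=1
  size 6 → [5,6,7,8,9,10]=1
  size 7 → [3,5,6,7,8,9,10]=1  [4,5,6,7,8,9,10]=1
  size 8 → [1,3,5,6,7,8,9,10]=1  [2,4,5,6,7,8,9,10]=1  [3,4,5,6,7,8,9,10]=2
  size 9 → [1,3,4,5,6,7,8,9,10]=3  [2,3,4,5,6,7,8,9,10]=3
  first=0(x) contributes 6

6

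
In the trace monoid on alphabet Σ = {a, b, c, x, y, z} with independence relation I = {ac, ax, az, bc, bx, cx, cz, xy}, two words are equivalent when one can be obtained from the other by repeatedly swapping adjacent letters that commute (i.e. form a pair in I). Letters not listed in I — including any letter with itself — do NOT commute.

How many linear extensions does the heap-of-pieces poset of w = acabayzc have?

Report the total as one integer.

0(a) covers ∅
1(c) covers ∅
2(a) covers 0:a
3(b) covers 2:a
4(a) covers 3:b
5(y) covers 1:c, 4:a
6(z) covers 5:y
7(c) covers 5:y
floor of heap: 0:a, 1:c
completions by unplaced set U, small U first (add the entries for U minus each lowest piece of U):
  |U|=1: {6}:1  {7}:1
  |U|=2: {6,7}:2
  |U|=3: {5,6,7}:2
  |U|=4: {1,5,6,7}:2  {4,5,6,7}:2
  |U|=5: {1,4,5,6,7}:4  {3,4,5,6,7}:2
  |U|=6: {1,3,4,5,6,7}:6  {2,3,4,5,6,7}:2
  start at 0(a): 8
  start at 1(c): 2
sum over floor = 10

10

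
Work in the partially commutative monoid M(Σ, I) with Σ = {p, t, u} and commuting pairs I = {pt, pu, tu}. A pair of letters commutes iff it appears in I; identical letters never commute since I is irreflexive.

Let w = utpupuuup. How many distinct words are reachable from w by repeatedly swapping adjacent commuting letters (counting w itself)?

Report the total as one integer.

piece 0:u — minimal
piece 1:t — minimal
piece 2:p — minimal
piece 3:u rests on {0:u}
piece 4:p rests on {2:p}
piece 5:u rests on {3:u}
piece 6:u rests on {5:u}
piece 7:u rests on {6:u}
piece 8:p rests on {4:p}
minimal pieces: {0:u, 1:t, 2:p}
ways to finish when only these pieces remain (= sum over removing one remaining piece with nothing left below it):
  1 left: {1}→1  {7}→1  {8}→1
  2 left: {1,7}→2  {1,8}→2  {4,8}→1  {6,7}→1  {7,8}→2
  3 left: {1,4,8}→3  {1,6,7}→3  {1,7,8}→6  {2,4,8}→1  {4,7,8}→3  {5,6,7}→1  {6,7,8}→3
  4 left: {1,2,4,8}→4  {1,4,7,8}→12  {1,5,6,7}→4  {1,6,7,8}→12  {2,4,7,8}→4  {3,5,6,7}→1  {4,6,7,8}→6  {5,6,7,8}→4
  5 left: {0,3,5,6,7}→1  {1,2,4,7,8}→20  {1,3,5,6,7}→5  {1,4,6,7,8}→30  {1,5,6,7,8}→20  {2,4,6,7,8}→10  {3,5,6,7,8}→5  {4,5,6,7,8}→10
  6 left: {0,1,3,5,6,7}→6  {0,3,5,6,7,8}→6  {1,2,4,6,7,8}→60  {1,3,5,6,7,8}→30  {1,4,5,6,7,8}→60  {2,4,5,6,7,8}→20  {3,4,5,6,7,8}→15
  7 left: {0,1,3,5,6,7,8}→42  {0,3,4,5,6,7,8}→21  {1,2,4,5,6,7,8}→140  {1,3,4,5,6,7,8}→105  {2,3,4,5,6,7,8}→35
  placing 0:u first → 280 extensions
  placing 1:t first → 56 extensions
  placing 2:p first → 168 extensions
total linear extensions = 504

504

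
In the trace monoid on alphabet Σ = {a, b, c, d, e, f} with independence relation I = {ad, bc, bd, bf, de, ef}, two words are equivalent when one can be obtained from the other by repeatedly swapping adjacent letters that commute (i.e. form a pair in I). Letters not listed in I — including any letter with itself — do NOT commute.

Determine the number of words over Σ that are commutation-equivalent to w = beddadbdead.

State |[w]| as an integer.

462

drop 0:b onto floor
drop 1:e onto {0:b}
drop 2:d onto floor
drop 3:d onto {2:d}
drop 4:a onto {1:e}
drop 5:d onto {3:d}
drop 6:b onto {4:a}
drop 7:d onto {5:d}
drop 8:e onto {6:b}
drop 9:a onto {8:e}
drop 10:d onto {7:d}
ground layer = {0:b, 2:d}
drop-orders for the pieces not yet dropped (sum over which currently-grounded one goes next):
  1 to go: {9} 1  {10} 1
  2 to go: {7,10} 1  {8,9} 1  {9,10} 2
  3 to go: {5,7,10} 1  {6,8,9} 1  {7,9,10} 3  {8,9,10} 3
  4 to go: {3,5,7,10} 1  {4,6,8,9} 1  {5,7,9,10} 4  {6,8,9,10} 4  {7,8,9,10} 6
  5 to go: {1,4,6,8,9} 1  {2,3,5,7,10} 1  {3,5,7,9,10} 5  {4,6,8,9,10} 5  {5,7,8,9,10} 10  {6,7,8,9,10} 10
  6 to go: {0,1,4,6,8,9} 1  {1,4,6,8,9,10} 6  {2,3,5,7,9,10} 6  {3,5,7,8,9,10} 15  {4,6,7,8,9,10} 15  {5,6,7,8,9,10} 20
  7 to go: {0,1,4,6,8,9,10} 7  {1,4,6,7,8,9,10} 21  {2,3,5,7,8,9,10} 21  {3,5,6,7,8,9,10} 35  {4,5,6,7,8,9,10} 35
  8 to go: {0,1,4,6,7,8,9,10} 28  {1,4,5,6,7,8,9,10} 56  {2,3,5,6,7,8,9,10} 56  {3,4,5,6,7,8,9,10} 70
  9 to go: {0,1,4,5,6,7,8,9,10} 84  {1,3,4,5,6,7,8,9,10} 126  {2,3,4,5,6,7,8,9,10} 126
  if 0:b drops first: 252 orders
  if 2:d drops first: 210 orders
heap linearizations: 462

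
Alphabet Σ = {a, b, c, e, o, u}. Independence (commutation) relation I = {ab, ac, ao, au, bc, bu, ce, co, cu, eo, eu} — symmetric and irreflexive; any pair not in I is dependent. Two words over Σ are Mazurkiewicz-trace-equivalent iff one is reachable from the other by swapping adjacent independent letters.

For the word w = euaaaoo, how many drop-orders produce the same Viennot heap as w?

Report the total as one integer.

0(e) covers ∅
1(u) covers ∅
2(a) covers 0:e
3(a) covers 2:a
4(a) covers 3:a
5(o) covers 1:u
6(o) covers 5:o
floor of heap: 0:e, 1:u
completions by unplaced set U, small U first (add the entries for U minus each lowest piece of U):
  |U|=1: {4}:1  {6}:1
  |U|=2: {3,4}:1  {4,6}:2  {5,6}:1
  |U|=3: {1,5,6}:1  {2,3,4}:1  {3,4,6}:3  {4,5,6}:3
  |U|=4: {0,2,3,4}:1  {1,4,5,6}:4  {2,3,4,6}:4  {3,4,5,6}:6
  |U|=5: {0,2,3,4,6}:5  {1,3,4,5,6}:10  {2,3,4,5,6}:10
  start at 0(e): 20
  start at 1(u): 15
sum over floor = 35

35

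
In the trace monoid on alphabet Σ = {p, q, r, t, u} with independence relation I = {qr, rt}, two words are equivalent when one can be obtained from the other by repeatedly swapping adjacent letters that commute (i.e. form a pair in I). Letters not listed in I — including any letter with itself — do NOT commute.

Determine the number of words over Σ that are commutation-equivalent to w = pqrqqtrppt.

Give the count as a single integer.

15

drop 0:p onto floor
drop 1:q onto {0:p}
drop 2:r onto {0:p}
drop 3:q onto {1:q}
drop 4:q onto {3:q}
drop 5:t onto {4:q}
drop 6:r onto {2:r}
drop 7:p onto {5:t, 6:r}
drop 8:p onto {7:p}
drop 9:t onto {8:p}
ground layer = {0:p}
drop-orders for the pieces not yet dropped (sum over which currently-grounded one goes next):
  1 to go: {9} 1
  2 to go: {8,9} 1
  3 to go: {7,8,9} 1
  4 to go: {5,7,8,9} 1  {6,7,8,9} 1
  5 to go: {2,6,7,8,9} 1  {4,5,7,8,9} 1  {5,6,7,8,9} 2
  6 to go: {2,5,6,7,8,9} 3  {3,4,5,7,8,9} 1  {4,5,6,7,8,9} 3
  7 to go: {1,3,4,5,7,8,9} 1  {2,4,5,6,7,8,9} 6  {3,4,5,6,7,8,9} 4
  8 to go: {1,3,4,5,6,7,8,9} 5  {2,3,4,5,6,7,8,9} 10
  if 0:p drops first: 15 orders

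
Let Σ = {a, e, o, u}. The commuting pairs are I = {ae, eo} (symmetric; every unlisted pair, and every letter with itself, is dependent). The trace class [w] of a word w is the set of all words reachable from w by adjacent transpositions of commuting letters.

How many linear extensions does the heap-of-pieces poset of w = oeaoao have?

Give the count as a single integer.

6

drop 0:o onto floor
drop 1:e onto floor
drop 2:a onto {0:o}
drop 3:o onto {2:a}
drop 4:a onto {3:o}
drop 5:o onto {4:a}
ground layer = {0:o, 1:e}
drop-orders for the pieces not yet dropped (sum over which currently-grounded one goes next):
  1 to go: {1} 1  {5} 1
  2 to go: {1,5} 2  {4,5} 1
  3 to go: {1,4,5} 3  {3,4,5} 1
  4 to go: {1,3,4,5} 4  {2,3,4,5} 1
  if 0:o drops first: 5 orders
  if 1:e drops first: 1 orders
heap linearizations: 6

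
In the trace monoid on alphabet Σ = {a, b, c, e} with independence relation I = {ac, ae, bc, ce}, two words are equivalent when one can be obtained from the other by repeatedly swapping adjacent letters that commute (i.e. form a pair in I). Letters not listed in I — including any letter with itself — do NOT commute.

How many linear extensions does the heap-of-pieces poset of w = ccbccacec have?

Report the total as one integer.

168

drop 0:c onto floor
drop 1:c onto {0:c}
drop 2:b onto floor
drop 3:c onto {1:c}
drop 4:c onto {3:c}
drop 5:a onto {2:b}
drop 6:c onto {4:c}
drop 7:e onto {2:b}
drop 8:c onto {6:c}
ground layer = {0:c, 2:b}
drop-orders for the pieces not yet dropped (sum over which currently-grounded one goes next):
  1 to go: {5} 1  {7} 1  {8} 1
  2 to go: {5,7} 2  {5,8} 2  {6,8} 1  {7,8} 2
  3 to go: {2,5,7} 2  {4,6,8} 1  {5,6,8} 3  {5,7,8} 6  {6,7,8} 3
  4 to go: {2,5,7,8} 8  {3,4,6,8} 1  {4,5,6,8} 4  {4,6,7,8} 4  {5,6,7,8} 12
  5 to go: {1,3,4,6,8} 1  {2,5,6,7,8} 20  {3,4,5,6,8} 5  {3,4,6,7,8} 5  {4,5,6,7,8} 20
  6 to go: {0,1,3,4,6,8} 1  {1,3,4,5,6,8} 6  {1,3,4,6,7,8} 6  {2,4,5,6,7,8} 40  {3,4,5,6,7,8} 30
  7 to go: {0,1,3,4,5,6,8} 7  {0,1,3,4,6,7,8} 7  {1,3,4,5,6,7,8} 42  {2,3,4,5,6,7,8} 70
  if 0:c drops first: 112 orders
  if 2:b drops first: 56 orders
heap linearizations: 168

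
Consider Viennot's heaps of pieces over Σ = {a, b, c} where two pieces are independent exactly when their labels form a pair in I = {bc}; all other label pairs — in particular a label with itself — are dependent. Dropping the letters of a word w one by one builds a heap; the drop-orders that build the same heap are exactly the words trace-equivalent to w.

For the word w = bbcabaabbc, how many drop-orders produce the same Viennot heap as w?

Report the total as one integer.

drop 0:b onto floor
drop 1:b onto {0:b}
drop 2:c onto floor
drop 3:a onto {1:b, 2:c}
drop 4:b onto {3:a}
drop 5:a onto {4:b}
drop 6:a onto {5:a}
drop 7:b onto {6:a}
drop 8:b onto {7:b}
drop 9:c onto {6:a}
ground layer = {0:b, 2:c}
drop-orders for the pieces not yet dropped (sum over which currently-grounded one goes next):
  1 to go: {8} 1  {9} 1
  2 to go: {7,8} 1  {8,9} 2
  3 to go: {7,8,9} 3
  4 to go: {6,7,8,9} 3
  5 to go: {5,6,7,8,9} 3
  6 to go: {4,5,6,7,8,9} 3
  7 to go: {3,4,5,6,7,8,9} 3
  8 to go: {1,3,4,5,6,7,8,9} 3  {2,3,4,5,6,7,8,9} 3
  if 0:b drops first: 6 orders
  if 2:c drops first: 3 orders
heap linearizations: 9

9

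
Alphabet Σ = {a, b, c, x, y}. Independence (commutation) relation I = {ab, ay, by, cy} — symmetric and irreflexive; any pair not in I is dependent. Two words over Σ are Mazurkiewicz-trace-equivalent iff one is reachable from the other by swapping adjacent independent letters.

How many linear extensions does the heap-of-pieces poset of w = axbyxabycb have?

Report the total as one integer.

piece 0:a — minimal
piece 1:x rests on {0:a}
piece 2:b rests on {1:x}
piece 3:y rests on {1:x}
piece 4:x rests on {2:b, 3:y}
piece 5:a rests on {4:x}
piece 6:b rests on {4:x}
piece 7:y rests on {4:x}
piece 8:c rests on {5:a, 6:b}
piece 9:b rests on {8:c}
minimal pieces: {0:a}
ways to finish when only these pieces remain (= sum over removing one remaining piece with nothing left below it):
  1 left: {7}→1  {9}→1
  2 left: {7,9}→2  {8,9}→1
  3 left: {5,8,9}→1  {6,8,9}→1  {7,8,9}→3
  4 left: {5,6,8,9}→2  {5,7,8,9}→4  {6,7,8,9}→4
  5 left: {5,6,7,8,9}→10
  6 left: {4,5,6,7,8,9}→10
  7 left: {2,4,5,6,7,8,9}→10  {3,4,5,6,7,8,9}→10
  8 left: {2,3,4,5,6,7,8,9}→20
  placing 0:a first → 20 extensions

20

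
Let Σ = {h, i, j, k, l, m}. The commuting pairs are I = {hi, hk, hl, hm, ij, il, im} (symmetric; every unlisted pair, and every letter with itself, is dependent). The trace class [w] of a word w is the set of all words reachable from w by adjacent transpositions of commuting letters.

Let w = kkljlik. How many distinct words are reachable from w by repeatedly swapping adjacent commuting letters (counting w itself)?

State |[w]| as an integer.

4

#0=k has no predecessor
#1=k depends on [0:k]
#2=l depends on [1:k]
#3=j depends on [2:l]
#4=l depends on [3:j]
#5=i depends on [1:k]
#6=k depends on [4:l, 5:i]
sources: [0:k]
N(rest) = Σ N(rest − s) over sources s of rest; N(one piece) = 1:
  size 1 → [6]=1
  size 2 → [4,6]=1  [5,6]=1
  size 3 → [3,4,6]=1  [4,5,6]=2
  size 4 → [2,3,4,6]=1  [3,4,5,6]=3
  size 5 → [2,3,4,5,6]=4
  first=0(k) contributes 4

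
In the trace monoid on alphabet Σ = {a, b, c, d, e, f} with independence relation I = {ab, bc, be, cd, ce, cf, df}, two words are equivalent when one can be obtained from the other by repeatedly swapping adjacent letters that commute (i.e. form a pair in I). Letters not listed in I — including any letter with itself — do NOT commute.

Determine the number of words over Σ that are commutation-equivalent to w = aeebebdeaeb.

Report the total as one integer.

drop 0:a onto floor
drop 1:e onto {0:a}
drop 2:e onto {1:e}
drop 3:b onto floor
drop 4:e onto {2:e}
drop 5:b onto {3:b}
drop 6:d onto {4:e, 5:b}
drop 7:e onto {6:d}
drop 8:a onto {7:e}
drop 9:e onto {8:a}
drop 10:b onto {6:d}
ground layer = {0:a, 3:b}
drop-orders for the pieces not yet dropped (sum over which currently-grounded one goes next):
  1 to go: {9} 1  {10} 1
  2 to go: {8,9} 1  {9,10} 2
  3 to go: {7,8,9} 1  {8,9,10} 3
  4 to go: {7,8,9,10} 4
  5 to go: {6,7,8,9,10} 4
  6 to go: {4,6,7,8,9,10} 4  {5,6,7,8,9,10} 4
  7 to go: {2,4,6,7,8,9,10} 4  {3,5,6,7,8,9,10} 4  {4,5,6,7,8,9,10} 8
  8 to go: {1,2,4,6,7,8,9,10} 4  {2,4,5,6,7,8,9,10} 12  {3,4,5,6,7,8,9,10} 12
  9 to go: {0,1,2,4,6,7,8,9,10} 4  {1,2,4,5,6,7,8,9,10} 16  {2,3,4,5,6,7,8,9,10} 24
  if 0:a drops first: 40 orders
  if 3:b drops first: 20 orders
heap linearizations: 60

60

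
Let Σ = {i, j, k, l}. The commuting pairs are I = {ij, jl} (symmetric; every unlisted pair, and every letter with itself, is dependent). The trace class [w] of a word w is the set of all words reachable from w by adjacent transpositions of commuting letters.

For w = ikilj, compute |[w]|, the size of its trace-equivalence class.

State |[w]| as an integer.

3

0(i) covers ∅
1(k) covers 0:i
2(i) covers 1:k
3(l) covers 2:i
4(j) covers 1:k
floor of heap: 0:i
completions by unplaced set U, small U first (add the entries for U minus each lowest piece of U):
  |U|=1: {3}:1  {4}:1
  |U|=2: {2,3}:1  {3,4}:2
  |U|=3: {2,3,4}:3
  start at 0(i): 3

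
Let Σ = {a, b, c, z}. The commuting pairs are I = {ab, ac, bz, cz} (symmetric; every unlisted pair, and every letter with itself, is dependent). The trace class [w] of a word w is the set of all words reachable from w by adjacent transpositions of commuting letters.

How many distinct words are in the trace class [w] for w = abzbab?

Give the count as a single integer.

0(a) covers ∅
1(b) covers ∅
2(z) covers 0:a
3(b) covers 1:b
4(a) covers 2:z
5(b) covers 3:b
floor of heap: 0:a, 1:b
completions by unplaced set U, small U first (add the entries for U minus each lowest piece of U):
  |U|=1: {4}:1  {5}:1
  |U|=2: {2,4}:1  {3,5}:1  {4,5}:2
  |U|=3: {0,2,4}:1  {1,3,5}:1  {2,4,5}:3  {3,4,5}:3
  |U|=4: {0,2,4,5}:4  {1,3,4,5}:4  {2,3,4,5}:6
  start at 0(a): 10
  start at 1(b): 10
sum over floor = 20

20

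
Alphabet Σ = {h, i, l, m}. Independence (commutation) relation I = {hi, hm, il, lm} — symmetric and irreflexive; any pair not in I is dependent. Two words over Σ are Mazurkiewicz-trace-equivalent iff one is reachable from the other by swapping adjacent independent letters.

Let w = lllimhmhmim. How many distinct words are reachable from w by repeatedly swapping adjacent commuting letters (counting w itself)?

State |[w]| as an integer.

462

drop 0:l onto floor
drop 1:l onto {0:l}
drop 2:l onto {1:l}
drop 3:i onto floor
drop 4:m onto {3:i}
drop 5:h onto {2:l}
drop 6:m onto {4:m}
drop 7:h onto {5:h}
drop 8:m onto {6:m}
drop 9:i onto {8:m}
drop 10:m onto {9:i}
ground layer = {0:l, 3:i}
drop-orders for the pieces not yet dropped (sum over which currently-grounded one goes next):
  1 to go: {7} 1  {10} 1
  2 to go: {5,7} 1  {7,10} 2  {9,10} 1
  3 to go: {2,5,7} 1  {5,7,10} 3  {7,9,10} 3  {8,9,10} 1
  4 to go: {1,2,5,7} 1  {2,5,7,10} 4  {5,7,9,10} 6  {6,8,9,10} 1  {7,8,9,10} 4
  5 to go: {0,1,2,5,7} 1  {1,2,5,7,10} 5  {2,5,7,9,10} 10  {4,6,8,9,10} 1  {5,7,8,9,10} 10  {6,7,8,9,10} 5
  6 to go: {0,1,2,5,7,10} 6  {1,2,5,7,9,10} 15  {2,5,7,8,9,10} 20  {3,4,6,8,9,10} 1  {4,6,7,8,9,10} 6  {5,6,7,8,9,10} 15
  7 to go: {0,1,2,5,7,9,10} 21  {1,2,5,7,8,9,10} 35  {2,5,6,7,8,9,10} 35  {3,4,6,7,8,9,10} 7  {4,5,6,7,8,9,10} 21
  8 to go: {0,1,2,5,7,8,9,10} 56  {1,2,5,6,7,8,9,10} 70  {2,4,5,6,7,8,9,10} 56  {3,4,5,6,7,8,9,10} 28
  9 to go: {0,1,2,5,6,7,8,9,10} 126  {1,2,4,5,6,7,8,9,10} 126  {2,3,4,5,6,7,8,9,10} 84
  if 0:l drops first: 210 orders
  if 3:i drops first: 252 orders
heap linearizations: 462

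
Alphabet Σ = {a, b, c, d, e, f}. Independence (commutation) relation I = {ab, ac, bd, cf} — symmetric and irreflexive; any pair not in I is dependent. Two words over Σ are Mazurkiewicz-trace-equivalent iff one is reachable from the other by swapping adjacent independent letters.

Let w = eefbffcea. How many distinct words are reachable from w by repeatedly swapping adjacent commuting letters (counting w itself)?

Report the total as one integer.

drop 0:e onto floor
drop 1:e onto {0:e}
drop 2:f onto {1:e}
drop 3:b onto {2:f}
drop 4:f onto {3:b}
drop 5:f onto {4:f}
drop 6:c onto {3:b}
drop 7:e onto {5:f, 6:c}
drop 8:a onto {7:e}
ground layer = {0:e}
drop-orders for the pieces not yet dropped (sum over which currently-grounded one goes next):
  1 to go: {8} 1
  2 to go: {7,8} 1
  3 to go: {5,7,8} 1  {6,7,8} 1
  4 to go: {4,5,7,8} 1  {5,6,7,8} 2
  5 to go: {4,5,6,7,8} 3
  6 to go: {3,4,5,6,7,8} 3
  7 to go: {2,3,4,5,6,7,8} 3
  if 0:e drops first: 3 orders

3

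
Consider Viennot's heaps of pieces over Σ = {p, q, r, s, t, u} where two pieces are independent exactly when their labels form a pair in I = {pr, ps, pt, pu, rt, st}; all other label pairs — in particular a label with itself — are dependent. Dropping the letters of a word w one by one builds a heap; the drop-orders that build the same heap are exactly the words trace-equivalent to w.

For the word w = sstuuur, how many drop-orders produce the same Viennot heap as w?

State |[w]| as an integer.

3

piece 0:s — minimal
piece 1:s rests on {0:s}
piece 2:t — minimal
piece 3:u rests on {1:s, 2:t}
piece 4:u rests on {3:u}
piece 5:u rests on {4:u}
piece 6:r rests on {5:u}
minimal pieces: {0:s, 2:t}
ways to finish when only these pieces remain (= sum over removing one remaining piece with nothing left below it):
  1 left: {6}→1
  2 left: {5,6}→1
  3 left: {4,5,6}→1
  4 left: {3,4,5,6}→1
  5 left: {1,3,4,5,6}→1  {2,3,4,5,6}→1
  placing 0:s first → 2 extensions
  placing 2:t first → 1 extensions
total linear extensions = 3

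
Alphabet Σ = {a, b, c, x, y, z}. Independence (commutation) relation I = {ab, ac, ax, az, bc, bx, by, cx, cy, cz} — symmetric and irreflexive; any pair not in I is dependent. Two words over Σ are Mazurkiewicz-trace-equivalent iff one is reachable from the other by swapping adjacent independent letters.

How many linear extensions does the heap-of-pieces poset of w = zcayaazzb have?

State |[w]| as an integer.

180

#0=z has no predecessor
#1=c has no predecessor
#2=a has no predecessor
#3=y depends on [0:z, 2:a]
#4=a depends on [3:y]
#5=a depends on [4:a]
#6=z depends on [3:y]
#7=z depends on [6:z]
#8=b depends on [7:z]
sources: [0:z, 1:c, 2:a]
N(rest) = Σ N(rest − s) over sources s of rest; N(one piece) = 1:
  size 1 → [1]=1  [5]=1  [8]=1
  size 2 → [1,5]=2  [1,8]=2  [4,5]=1  [5,8]=2  [7,8]=1
  size 3 → [1,4,5]=3  [1,5,8]=6  [1,7,8]=3  [4,5,8]=3  [5,7,8]=3  [6,7,8]=1
  size 4 → [1,4,5,8]=12  [1,5,7,8]=12  [1,6,7,8]=4  [4,5,7,8]=6  [5,6,7,8]=4
  size 5 → [1,4,5,7,8]=30  [1,5,6,7,8]=20  [4,5,6,7,8]=10
  size 6 → [1,4,5,6,7,8]=60  [3,4,5,6,7,8]=10
  size 7 → [0,3,4,5,6,7,8]=10  [1,3,4,5,6,7,8]=70  [2,3,4,5,6,7,8]=10
  first=0(z) contributes 80
  first=1(c) contributes 20
  first=2(a) contributes 80
|[w]| = 180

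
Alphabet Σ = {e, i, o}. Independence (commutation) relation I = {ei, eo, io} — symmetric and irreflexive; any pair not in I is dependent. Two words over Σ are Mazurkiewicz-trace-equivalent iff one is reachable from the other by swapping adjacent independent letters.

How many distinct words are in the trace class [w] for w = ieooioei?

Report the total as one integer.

drop 0:i onto floor
drop 1:e onto floor
drop 2:o onto floor
drop 3:o onto {2:o}
drop 4:i onto {0:i}
drop 5:o onto {3:o}
drop 6:e onto {1:e}
drop 7:i onto {4:i}
ground layer = {0:i, 1:e, 2:o}
drop-orders for the pieces not yet dropped (sum over which currently-grounded one goes next):
  1 to go: {5} 1  {6} 1  {7} 1
  2 to go: {1,6} 1  {3,5} 1  {4,7} 1  {5,6} 2  {5,7} 2  {6,7} 2
  3 to go: {0,4,7} 1  {1,5,6} 3  {1,6,7} 3  {2,3,5} 1  {3,5,6} 3  {3,5,7} 3  {4,5,7} 3  {4,6,7} 3  {5,6,7} 6
  4 to go: {0,4,5,7} 4  {0,4,6,7} 4  {1,3,5,6} 6  {1,4,6,7} 6  {1,5,6,7} 12  {2,3,5,6} 4  {2,3,5,7} 4  {3,4,5,7} 6  {3,5,6,7} 12  {4,5,6,7} 12
  5 to go: {0,1,4,6,7} 10  {0,3,4,5,7} 10  {0,4,5,6,7} 20  {1,2,3,5,6} 10  {1,3,5,6,7} 30  {1,4,5,6,7} 30  {2,3,4,5,7} 10  {2,3,5,6,7} 20  {3,4,5,6,7} 30
  6 to go: {0,1,4,5,6,7} 60  {0,2,3,4,5,7} 20  {0,3,4,5,6,7} 60  {1,2,3,5,6,7} 60  {1,3,4,5,6,7} 90  {2,3,4,5,6,7} 60
  if 0:i drops first: 210 orders
  if 1:e drops first: 140 orders
  if 2:o drops first: 210 orders
heap linearizations: 560

560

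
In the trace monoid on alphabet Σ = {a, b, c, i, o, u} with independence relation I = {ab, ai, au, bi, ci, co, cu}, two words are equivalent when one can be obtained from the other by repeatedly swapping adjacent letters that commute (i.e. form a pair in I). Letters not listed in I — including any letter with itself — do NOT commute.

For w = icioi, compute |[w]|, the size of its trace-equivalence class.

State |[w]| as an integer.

5

0(i) covers ∅
1(c) covers ∅
2(i) covers 0:i
3(o) covers 2:i
4(i) covers 3:o
floor of heap: 0:i, 1:c
completions by unplaced set U, small U first (add the entries for U minus each lowest piece of U):
  |U|=1: {1}:1  {4}:1
  |U|=2: {1,4}:2  {3,4}:1
  |U|=3: {1,3,4}:3  {2,3,4}:1
  start at 0(i): 4
  start at 1(c): 1
sum over floor = 5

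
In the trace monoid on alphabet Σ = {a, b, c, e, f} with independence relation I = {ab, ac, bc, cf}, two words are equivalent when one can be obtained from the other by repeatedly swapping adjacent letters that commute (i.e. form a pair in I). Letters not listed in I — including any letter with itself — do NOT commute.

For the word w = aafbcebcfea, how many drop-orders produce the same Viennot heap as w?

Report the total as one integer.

piece 0:a — minimal
piece 1:a rests on {0:a}
piece 2:f rests on {1:a}
piece 3:b rests on {2:f}
piece 4:c — minimal
piece 5:e rests on {3:b, 4:c}
piece 6:b rests on {5:e}
piece 7:c rests on {5:e}
piece 8:f rests on {6:b}
piece 9:e rests on {7:c, 8:f}
piece 10:a rests on {9:e}
minimal pieces: {0:a, 4:c}
ways to finish when only these pieces remain (= sum over removing one remaining piece with nothing left below it):
  1 left: {10}→1
  2 left: {9,10}→1
  3 left: {7,9,10}→1  {8,9,10}→1
  4 left: {6,8,9,10}→1  {7,8,9,10}→2
  5 left: {6,7,8,9,10}→3
  6 left: {5,6,7,8,9,10}→3
  7 left: {3,5,6,7,8,9,10}→3  {4,5,6,7,8,9,10}→3
  8 left: {2,3,5,6,7,8,9,10}→3  {3,4,5,6,7,8,9,10}→6
  9 left: {1,2,3,5,6,7,8,9,10}→3  {2,3,4,5,6,7,8,9,10}→9
  placing 0:a first → 12 extensions
  placing 4:c first → 3 extensions
total linear extensions = 15

15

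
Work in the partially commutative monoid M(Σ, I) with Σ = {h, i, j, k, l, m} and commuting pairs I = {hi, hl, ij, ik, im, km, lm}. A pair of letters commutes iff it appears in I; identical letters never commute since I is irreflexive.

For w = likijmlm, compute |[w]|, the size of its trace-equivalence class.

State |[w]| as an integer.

0(l) covers ∅
1(i) covers 0:l
2(k) covers 0:l
3(i) covers 1:i
4(j) covers 2:k
5(m) covers 4:j
6(l) covers 3:i, 4:j
7(m) covers 5:m
floor of heap: 0:l
completions by unplaced set U, small U first (add the entries for U minus each lowest piece of U):
  |U|=1: {6}:1  {7}:1
  |U|=2: {3,6}:1  {5,7}:1  {6,7}:2
  |U|=3: {1,3,6}:1  {3,6,7}:3  {5,6,7}:3
  |U|=4: {1,3,6,7}:4  {3,5,6,7}:6  {4,5,6,7}:3
  |U|=5: {1,3,5,6,7}:10  {2,4,5,6,7}:3  {3,4,5,6,7}:9
  |U|=6: {1,3,4,5,6,7}:19  {2,3,4,5,6,7}:12
  start at 0(l): 31

31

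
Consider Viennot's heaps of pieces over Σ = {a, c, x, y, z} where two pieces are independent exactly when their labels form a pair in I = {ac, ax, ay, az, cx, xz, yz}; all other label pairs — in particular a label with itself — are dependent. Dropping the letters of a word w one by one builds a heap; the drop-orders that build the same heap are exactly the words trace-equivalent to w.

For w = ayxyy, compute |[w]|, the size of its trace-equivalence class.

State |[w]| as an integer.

5

0(a) covers ∅
1(y) covers ∅
2(x) covers 1:y
3(y) covers 2:x
4(y) covers 3:y
floor of heap: 0:a, 1:y
completions by unplaced set U, small U first (add the entries for U minus each lowest piece of U):
  |U|=1: {0}:1  {4}:1
  |U|=2: {0,4}:2  {3,4}:1
  |U|=3: {0,3,4}:3  {2,3,4}:1
  start at 0(a): 1
  start at 1(y): 4
sum over floor = 5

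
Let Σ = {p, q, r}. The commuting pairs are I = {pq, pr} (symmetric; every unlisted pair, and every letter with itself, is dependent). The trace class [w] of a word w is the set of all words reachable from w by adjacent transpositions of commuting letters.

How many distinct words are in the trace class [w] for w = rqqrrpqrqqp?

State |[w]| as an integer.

0(r) covers ∅
1(q) covers 0:r
2(q) covers 1:q
3(r) covers 2:q
4(r) covers 3:r
5(p) covers ∅
6(q) covers 4:r
7(r) covers 6:q
8(q) covers 7:r
9(q) covers 8:q
10(p) covers 5:p
floor of heap: 0:r, 5:p
completions by unplaced set U, small U first (add the entries for U minus each lowest piece of U):
  |U|=1: {9}:1  {10}:1
  |U|=2: {5,10}:1  {8,9}:1  {9,10}:2
  |U|=3: {5,9,10}:3  {7,8,9}:1  {8,9,10}:3
  |U|=4: {5,8,9,10}:6  {6,7,8,9}:1  {7,8,9,10}:4
  |U|=5: {4,6,7,8,9}:1  {5,7,8,9,10}:10  {6,7,8,9,10}:5
  |U|=6: {3,4,6,7,8,9}:1  {4,6,7,8,9,10}:6  {5,6,7,8,9,10}:15
  |U|=7: {2,3,4,6,7,8,9}:1  {3,4,6,7,8,9,10}:7  {4,5,6,7,8,9,10}:21
  |U|=8: {1,2,3,4,6,7,8,9}:1  {2,3,4,6,7,8,9,10}:8  {3,4,5,6,7,8,9,10}:28
  |U|=9: {0,1,2,3,4,6,7,8,9}:1  {1,2,3,4,6,7,8,9,10}:9  {2,3,4,5,6,7,8,9,10}:36
  start at 0(r): 45
  start at 5(p): 10
sum over floor = 55

55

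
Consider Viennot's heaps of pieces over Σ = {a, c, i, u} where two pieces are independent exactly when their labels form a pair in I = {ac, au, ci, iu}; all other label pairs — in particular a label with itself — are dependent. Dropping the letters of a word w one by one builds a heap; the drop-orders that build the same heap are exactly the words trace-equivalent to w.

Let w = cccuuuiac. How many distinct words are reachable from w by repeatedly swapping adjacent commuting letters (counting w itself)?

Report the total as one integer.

0(c) covers ∅
1(c) covers 0:c
2(c) covers 1:c
3(u) covers 2:c
4(u) covers 3:u
5(u) covers 4:u
6(i) covers ∅
7(a) covers 6:i
8(c) covers 5:u
floor of heap: 0:c, 6:i
completions by unplaced set U, small U first (add the entries for U minus each lowest piece of U):
  |U|=1: {7}:1  {8}:1
  |U|=2: {5,8}:1  {6,7}:1  {7,8}:2
  |U|=3: {4,5,8}:1  {5,7,8}:3  {6,7,8}:3
  |U|=4: {3,4,5,8}:1  {4,5,7,8}:4  {5,6,7,8}:6
  |U|=5: {2,3,4,5,8}:1  {3,4,5,7,8}:5  {4,5,6,7,8}:10
  |U|=6: {1,2,3,4,5,8}:1  {2,3,4,5,7,8}:6  {3,4,5,6,7,8}:15
  |U|=7: {0,1,2,3,4,5,8}:1  {1,2,3,4,5,7,8}:7  {2,3,4,5,6,7,8}:21
  start at 0(c): 28
  start at 6(i): 8
sum over floor = 36

36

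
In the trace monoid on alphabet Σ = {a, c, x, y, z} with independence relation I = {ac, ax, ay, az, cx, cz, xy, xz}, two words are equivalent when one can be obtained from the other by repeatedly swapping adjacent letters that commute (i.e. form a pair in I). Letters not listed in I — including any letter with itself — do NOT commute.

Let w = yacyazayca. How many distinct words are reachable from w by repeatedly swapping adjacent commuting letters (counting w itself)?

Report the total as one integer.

drop 0:y onto floor
drop 1:a onto floor
drop 2:c onto {0:y}
drop 3:y onto {2:c}
drop 4:a onto {1:a}
drop 5:z onto {3:y}
drop 6:a onto {4:a}
drop 7:y onto {5:z}
drop 8:c onto {7:y}
drop 9:a onto {6:a}
ground layer = {0:y, 1:a}
drop-orders for the pieces not yet dropped (sum over which currently-grounded one goes next):
  1 to go: {8} 1  {9} 1
  2 to go: {6,9} 1  {7,8} 1  {8,9} 2
  3 to go: {4,6,9} 1  {5,7,8} 1  {6,8,9} 3  {7,8,9} 3
  4 to go: {1,4,6,9} 1  {3,5,7,8} 1  {4,6,8,9} 4  {5,7,8,9} 4  {6,7,8,9} 6
  5 to go: {1,4,6,8,9} 5  {2,3,5,7,8} 1  {3,5,7,8,9} 5  {4,6,7,8,9} 10  {5,6,7,8,9} 10
  6 to go: {0,2,3,5,7,8} 1  {1,4,6,7,8,9} 15  {2,3,5,7,8,9} 6  {3,5,6,7,8,9} 15  {4,5,6,7,8,9} 20
  7 to go: {0,2,3,5,7,8,9} 7  {1,4,5,6,7,8,9} 35  {2,3,5,6,7,8,9} 21  {3,4,5,6,7,8,9} 35
  8 to go: {0,2,3,5,6,7,8,9} 28  {1,3,4,5,6,7,8,9} 70  {2,3,4,5,6,7,8,9} 56
  if 0:y drops first: 126 orders
  if 1:a drops first: 84 orders
heap linearizations: 210

210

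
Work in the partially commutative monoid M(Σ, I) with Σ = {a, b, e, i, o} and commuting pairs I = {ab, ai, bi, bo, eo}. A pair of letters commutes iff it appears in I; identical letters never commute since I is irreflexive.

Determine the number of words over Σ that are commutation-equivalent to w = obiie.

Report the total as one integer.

piece 0:o — minimal
piece 1:b — minimal
piece 2:i rests on {0:o}
piece 3:i rests on {2:i}
piece 4:e rests on {1:b, 3:i}
minimal pieces: {0:o, 1:b}
ways to finish when only these pieces remain (= sum over removing one remaining piece with nothing left below it):
  1 left: {4}→1
  2 left: {1,4}→1  {3,4}→1
  3 left: {1,3,4}→2  {2,3,4}→1
  placing 0:o first → 3 extensions
  placing 1:b first → 1 extensions
total linear extensions = 4

4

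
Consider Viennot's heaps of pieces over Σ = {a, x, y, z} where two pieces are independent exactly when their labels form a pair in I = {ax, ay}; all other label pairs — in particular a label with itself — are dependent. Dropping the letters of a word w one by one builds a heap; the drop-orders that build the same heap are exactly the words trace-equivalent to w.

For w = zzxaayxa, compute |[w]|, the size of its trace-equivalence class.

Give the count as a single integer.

#0=z has no predecessor
#1=z depends on [0:z]
#2=x depends on [1:z]
#3=a depends on [1:z]
#4=a depends on [3:a]
#5=y depends on [2:x]
#6=x depends on [5:y]
#7=a depends on [4:a]
sources: [0:z]
N(rest) = Σ N(rest − s) over sources s of rest; N(one piece) = 1:
  size 1 → [6]=1  [7]=1
  size 2 → [4,7]=1  [5,6]=1  [6,7]=2
  size 3 → [2,5,6]=1  [3,4,7]=1  [4,6,7]=3  [5,6,7]=3
  size 4 → [2,5,6,7]=4  [3,4,6,7]=4  [4,5,6,7]=6
  size 5 → [2,4,5,6,7]=10  [3,4,5,6,7]=10
  size 6 → [2,3,4,5,6,7]=20
  first=0(z) contributes 20

20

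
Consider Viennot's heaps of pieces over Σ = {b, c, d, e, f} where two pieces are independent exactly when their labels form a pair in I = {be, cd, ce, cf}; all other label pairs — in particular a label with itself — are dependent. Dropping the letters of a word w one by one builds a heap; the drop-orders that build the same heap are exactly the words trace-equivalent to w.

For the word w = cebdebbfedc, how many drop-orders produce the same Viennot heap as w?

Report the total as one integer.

39

piece 0:c — minimal
piece 1:e — minimal
piece 2:b rests on {0:c}
piece 3:d rests on {1:e, 2:b}
piece 4:e rests on {3:d}
piece 5:b rests on {3:d}
piece 6:b rests on {5:b}
piece 7:f rests on {4:e, 6:b}
piece 8:e rests on {7:f}
piece 9:d rests on {8:e}
piece 10:c rests on {6:b}
minimal pieces: {0:c, 1:e}
ways to finish when only these pieces remain (= sum over removing one remaining piece with nothing left below it):
  1 left: {9}→1  {10}→1
  2 left: {8,9}→1  {9,10}→2
  3 left: {7,8,9}→1  {8,9,10}→3
  4 left: {4,7,8,9}→1  {7,8,9,10}→4
  5 left: {4,7,8,9,10}→5  {6,7,8,9,10}→4
  6 left: {4,6,7,8,9,10}→9  {5,6,7,8,9,10}→4
  7 left: {4,5,6,7,8,9,10}→13
  8 left: {3,4,5,6,7,8,9,10}→13
  9 left: {1,3,4,5,6,7,8,9,10}→13  {2,3,4,5,6,7,8,9,10}→13
  placing 0:c first → 26 extensions
  placing 1:e first → 13 extensions
total linear extensions = 39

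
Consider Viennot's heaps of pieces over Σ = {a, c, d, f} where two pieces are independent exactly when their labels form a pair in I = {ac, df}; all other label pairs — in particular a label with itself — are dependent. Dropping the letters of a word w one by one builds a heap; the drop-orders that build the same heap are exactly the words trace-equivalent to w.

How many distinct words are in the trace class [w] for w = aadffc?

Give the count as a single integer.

3

#0=a has no predecessor
#1=a depends on [0:a]
#2=d depends on [1:a]
#3=f depends on [1:a]
#4=f depends on [3:f]
#5=c depends on [2:d, 4:f]
sources: [0:a]
N(rest) = Σ N(rest − s) over sources s of rest; N(one piece) = 1:
  size 1 → [5]=1
  size 2 → [2,5]=1  [4,5]=1
  size 3 → [2,4,5]=2  [3,4,5]=1
  size 4 → [2,3,4,5]=3
  first=0(a) contributes 3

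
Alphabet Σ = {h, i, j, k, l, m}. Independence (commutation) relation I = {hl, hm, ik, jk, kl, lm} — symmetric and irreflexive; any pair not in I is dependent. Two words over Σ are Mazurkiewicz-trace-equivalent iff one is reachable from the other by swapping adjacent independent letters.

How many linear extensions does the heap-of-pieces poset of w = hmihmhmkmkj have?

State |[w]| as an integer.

24

drop 0:h onto floor
drop 1:m onto floor
drop 2:i onto {0:h, 1:m}
drop 3:h onto {2:i}
drop 4:m onto {2:i}
drop 5:h onto {3:h}
drop 6:m onto {4:m}
drop 7:k onto {5:h, 6:m}
drop 8:m onto {7:k}
drop 9:k onto {8:m}
drop 10:j onto {8:m}
ground layer = {0:h, 1:m}
drop-orders for the pieces not yet dropped (sum over which currently-grounded one goes next):
  1 to go: {9} 1  {10} 1
  2 to go: {9,10} 2
  3 to go: {8,9,10} 2
  4 to go: {7,8,9,10} 2
  5 to go: {5,7,8,9,10} 2  {6,7,8,9,10} 2
  6 to go: {3,5,7,8,9,10} 2  {4,6,7,8,9,10} 2  {5,6,7,8,9,10} 4
  7 to go: {3,5,6,7,8,9,10} 6  {4,5,6,7,8,9,10} 6
  8 to go: {3,4,5,6,7,8,9,10} 12
  9 to go: {2,3,4,5,6,7,8,9,10} 12
  if 0:h drops first: 12 orders
  if 1:m drops first: 12 orders
heap linearizations: 24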